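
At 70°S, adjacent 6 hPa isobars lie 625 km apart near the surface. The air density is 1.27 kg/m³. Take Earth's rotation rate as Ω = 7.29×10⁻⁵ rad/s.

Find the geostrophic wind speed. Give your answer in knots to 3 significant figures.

Coriolis parameter at 70°S:
f = 2Ω sin φ = 2 × 7.29×10⁻⁵ × sin 70° = 1.37×10⁻⁴ s⁻¹
Pressure gradient: |∂P/∂n| = 600 Pa / 625000 m = 9.60×10⁻⁴ Pa/m
Geostrophic balance (pressure-gradient force = Coriolis force):
V_g = (1/(fρ)) |∂P/∂n| = 9.60×10⁻⁴ / (1.37×10⁻⁴ × 1.27) = 5.52 m/s
Converting: 5.52 m/s × 1.944 = 10.7 knots

10.7 knots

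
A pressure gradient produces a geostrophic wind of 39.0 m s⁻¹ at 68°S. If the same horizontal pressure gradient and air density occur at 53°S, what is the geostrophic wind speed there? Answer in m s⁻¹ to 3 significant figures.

45.3 m s⁻¹

With the same pressure gradient and density, V_g ∝ 1/f ∝ 1/sin φ.
V₂ = V₁ · sin φ₁ / sin φ₂ = 39.0 × sin 68° / sin 53°
V₂ = 39.0 × 0.9272/0.7986 = 45.3 m s⁻¹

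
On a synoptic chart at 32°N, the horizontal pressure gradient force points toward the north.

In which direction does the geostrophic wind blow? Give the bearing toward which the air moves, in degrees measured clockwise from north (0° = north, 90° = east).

090°

The pressure-gradient force points toward the north (bearing 000°).
Geostrophic balance: in the Northern Hemisphere the Coriolis force deflects motion to the right, so the geostrophic wind blows 90° to the right of the pressure-gradient force (low pressure on the left).
Rotating 000° by 90° clockwise gives 090° — the wind blows toward the east.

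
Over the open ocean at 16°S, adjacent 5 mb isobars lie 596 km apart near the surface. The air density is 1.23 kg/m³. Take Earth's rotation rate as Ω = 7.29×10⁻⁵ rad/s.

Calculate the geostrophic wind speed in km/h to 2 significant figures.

Coriolis parameter at 16°S:
f = 2Ω sin φ = 2 × 7.29×10⁻⁵ × sin 16° = 4.02×10⁻⁵ s⁻¹
Pressure gradient: |∂P/∂n| = 500 Pa / 596000 m = 8.39×10⁻⁴ Pa/m
Geostrophic balance (pressure-gradient force = Coriolis force):
V_g = (1/(fρ)) |∂P/∂n| = 8.39×10⁻⁴ / (4.02×10⁻⁵ × 1.23) = 17.0 m/s
Converting: 17.0 m/s × 3.6 = 61 km/h

61 km/h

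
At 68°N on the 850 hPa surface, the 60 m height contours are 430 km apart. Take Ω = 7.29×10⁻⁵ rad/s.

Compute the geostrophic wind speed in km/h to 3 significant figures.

Coriolis parameter at 68°N:
f = 2Ω sin φ = 2 × 7.29×10⁻⁵ × sin 68° = 1.35×10⁻⁴ s⁻¹
Height gradient: |∂Z/∂n| = 60 m / 430000 m = 1.40×10⁻⁴
On a pressure surface, geostrophic balance gives V_g = (g/f)|∂Z/∂n|:
V_g = 9.81 × 1.40×10⁻⁴ / 1.35×10⁻⁴ = 10.1 m/s
Converting: 10.1 m/s × 3.6 = 36.5 km/h

36.5 km/h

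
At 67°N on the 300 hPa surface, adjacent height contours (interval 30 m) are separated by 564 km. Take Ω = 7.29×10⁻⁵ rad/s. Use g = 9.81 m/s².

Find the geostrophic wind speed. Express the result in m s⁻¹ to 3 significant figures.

Coriolis parameter at 67°N:
f = 2Ω sin φ = 2 × 7.29×10⁻⁵ × sin 67° = 1.34×10⁻⁴ s⁻¹
Height gradient: |∂Z/∂n| = 30 m / 564000 m = 5.32×10⁻⁵
On a pressure surface, geostrophic balance gives V_g = (g/f)|∂Z/∂n|:
V_g = 9.81 × 5.32×10⁻⁵ / 1.34×10⁻⁴ = 3.89 m/s

3.89 m s⁻¹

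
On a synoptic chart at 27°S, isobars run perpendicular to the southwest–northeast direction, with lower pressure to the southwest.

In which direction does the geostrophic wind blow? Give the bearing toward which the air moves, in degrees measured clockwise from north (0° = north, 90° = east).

The pressure-gradient force points toward the southwest (bearing 225°).
Geostrophic balance: in the Southern Hemisphere the Coriolis force deflects motion to the left, so the geostrophic wind blows 90° to the left of the pressure-gradient force (low pressure on the right).
Rotating 225° by 90° counterclockwise gives 135° — the wind blows toward the southeast.

135°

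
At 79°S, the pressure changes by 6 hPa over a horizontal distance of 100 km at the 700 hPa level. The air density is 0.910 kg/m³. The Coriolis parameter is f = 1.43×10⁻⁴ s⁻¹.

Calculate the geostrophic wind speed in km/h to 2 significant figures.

Pressure gradient: |∂P/∂n| = 600 Pa / 100000 m = 6.00×10⁻³ Pa/m
Geostrophic balance (pressure-gradient force = Coriolis force):
V_g = (1/(fρ)) |∂P/∂n| = 6.00×10⁻³ / (1.43×10⁻⁴ × 0.910) = 46.1 m/s
Converting: 46.1 m/s × 3.6 = 170 km/h

170 km/h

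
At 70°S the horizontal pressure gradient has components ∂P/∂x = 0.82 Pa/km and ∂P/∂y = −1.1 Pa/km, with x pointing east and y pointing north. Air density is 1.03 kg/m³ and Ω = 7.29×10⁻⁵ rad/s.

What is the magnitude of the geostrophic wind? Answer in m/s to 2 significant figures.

Coriolis parameter at 70°S:
f = 2Ω sin φ = 2 × 7.29×10⁻⁵ × sin 70° = 1.37×10⁻⁴ s⁻¹
In the Southern Hemisphere f is negative: f = −1.37×10⁻⁴ s⁻¹.
Component geostrophic relations (x east, y north):
u_g = −(1/(fρ)) ∂P/∂y,  v_g = (1/(fρ)) ∂P/∂x
u_g = −(−1.1×10⁻³)/(−1.37×10⁻⁴ × 1.03) = −7.79 m/s;  v_g = (0.82×10⁻³)/(−1.37×10⁻⁴ × 1.03) = −5.81 m/s
|V_g| = √(u_g² + v_g²) = 9.72 m/s

9.7 m/s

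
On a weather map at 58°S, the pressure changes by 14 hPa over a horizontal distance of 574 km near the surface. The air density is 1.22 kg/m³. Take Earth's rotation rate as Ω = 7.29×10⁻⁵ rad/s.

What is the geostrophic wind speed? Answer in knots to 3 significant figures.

31.4 knots

Coriolis parameter at 58°S:
f = 2Ω sin φ = 2 × 7.29×10⁻⁵ × sin 58° = 1.24×10⁻⁴ s⁻¹
Pressure gradient: |∂P/∂n| = 1400 Pa / 574000 m = 2.44×10⁻³ Pa/m
Geostrophic balance (pressure-gradient force = Coriolis force):
V_g = (1/(fρ)) |∂P/∂n| = 2.44×10⁻³ / (1.24×10⁻⁴ × 1.22) = 16.2 m/s
Converting: 16.2 m/s × 1.944 = 31.4 knots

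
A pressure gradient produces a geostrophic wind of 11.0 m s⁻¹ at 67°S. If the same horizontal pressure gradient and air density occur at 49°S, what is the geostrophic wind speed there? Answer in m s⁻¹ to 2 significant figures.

With the same pressure gradient and density, V_g ∝ 1/f ∝ 1/sin φ.
V₂ = V₁ · sin φ₁ / sin φ₂ = 11.0 × sin 67° / sin 49°
V₂ = 11.0 × 0.9205/0.7547 = 13 m s⁻¹

13 m s⁻¹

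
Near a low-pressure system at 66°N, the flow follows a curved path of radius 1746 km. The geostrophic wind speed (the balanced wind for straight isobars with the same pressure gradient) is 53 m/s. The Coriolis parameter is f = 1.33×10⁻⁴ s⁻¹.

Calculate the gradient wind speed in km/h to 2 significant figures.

Around a low, centrifugal force acts outward with Coriolis, so pressure-gradient force balances both:
(1/ρ)|∂P/∂n| = fV + V²/R  →  V² + fR·V − fR·V_g = 0
With fR = 1.33×10⁻⁴ × 1746×10³ m = 232 m/s:
V = [−fR + √((fR)² + 4 fR V_g)]/2 = [−232 + √(232² + 4×232×53)]/2 = 44.5 m/s
Subgeostrophic (V < V_g = 53 m/s), as expected around a low.
Converting: 44.5 m/s × 3.6 = 160 km/h

160 km/h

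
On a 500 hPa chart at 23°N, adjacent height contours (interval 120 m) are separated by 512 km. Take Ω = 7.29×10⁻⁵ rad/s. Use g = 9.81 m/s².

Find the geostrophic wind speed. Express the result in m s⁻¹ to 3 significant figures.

Coriolis parameter at 23°N:
f = 2Ω sin φ = 2 × 7.29×10⁻⁵ × sin 23° = 5.70×10⁻⁵ s⁻¹
Height gradient: |∂Z/∂n| = 120 m / 512000 m = 2.34×10⁻⁴
On a pressure surface, geostrophic balance gives V_g = (g/f)|∂Z/∂n|:
V_g = 9.81 × 2.34×10⁻⁴ / 5.70×10⁻⁵ = 40.4 m/s

40.4 m s⁻¹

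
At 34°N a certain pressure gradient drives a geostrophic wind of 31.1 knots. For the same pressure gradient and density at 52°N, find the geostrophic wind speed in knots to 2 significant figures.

With the same pressure gradient and density, V_g ∝ 1/f ∝ 1/sin φ.
V₂ = V₁ · sin φ₁ / sin φ₂ = 31.1 × sin 34° / sin 52°
V₂ = 31.1 × 0.5592/0.7880 = 22 knots

22 knots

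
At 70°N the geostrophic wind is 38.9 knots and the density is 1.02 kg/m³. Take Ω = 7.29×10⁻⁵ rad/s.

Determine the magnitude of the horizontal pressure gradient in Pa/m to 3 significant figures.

2.80×10⁻³ Pa/m

Coriolis parameter at 70°N:
f = 2Ω sin φ = 2 × 7.29×10⁻⁵ × sin 70° = 1.37×10⁻⁴ s⁻¹
Wind speed in SI: 38.9 knots = 20.0 m/s
Geostrophic balance rearranged: |∂P/∂n| = f ρ V_g
|∂P/∂n| = 1.37×10⁻⁴ × 1.02 × 20.0 = 2.80×10⁻³ Pa/m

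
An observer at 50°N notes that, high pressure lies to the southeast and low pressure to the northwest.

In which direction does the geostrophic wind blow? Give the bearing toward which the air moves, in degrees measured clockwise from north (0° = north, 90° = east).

The pressure-gradient force points toward the northwest (bearing 315°).
Geostrophic balance: in the Northern Hemisphere the Coriolis force deflects motion to the right, so the geostrophic wind blows 90° to the right of the pressure-gradient force (low pressure on the left).
Rotating 315° by 90° clockwise gives 045° — the wind blows toward the northeast.

045°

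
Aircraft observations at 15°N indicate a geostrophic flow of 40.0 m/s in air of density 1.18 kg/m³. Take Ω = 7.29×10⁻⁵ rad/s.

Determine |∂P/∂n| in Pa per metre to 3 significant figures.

Coriolis parameter at 15°N:
f = 2Ω sin φ = 2 × 7.29×10⁻⁵ × sin 15° = 3.77×10⁻⁵ s⁻¹
Geostrophic balance rearranged: |∂P/∂n| = f ρ V_g
|∂P/∂n| = 3.77×10⁻⁵ × 1.18 × 40.0 = 1.78×10⁻³ Pa/m

1.78×10⁻³ Pa/m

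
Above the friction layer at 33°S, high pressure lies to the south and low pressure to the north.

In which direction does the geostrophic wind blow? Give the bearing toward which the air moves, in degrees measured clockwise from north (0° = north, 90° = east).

The pressure-gradient force points toward the north (bearing 000°).
Geostrophic balance: in the Southern Hemisphere the Coriolis force deflects motion to the left, so the geostrophic wind blows 90° to the left of the pressure-gradient force (low pressure on the right).
Rotating 000° by 90° counterclockwise gives 270° — the wind blows toward the west.

270°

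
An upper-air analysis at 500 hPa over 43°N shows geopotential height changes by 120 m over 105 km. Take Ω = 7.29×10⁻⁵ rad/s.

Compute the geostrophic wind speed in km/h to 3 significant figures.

Coriolis parameter at 43°N:
f = 2Ω sin φ = 2 × 7.29×10⁻⁵ × sin 43° = 9.94×10⁻⁵ s⁻¹
Height gradient: |∂Z/∂n| = 120 m / 105000 m = 1.14×10⁻³
On a pressure surface, geostrophic balance gives V_g = (g/f)|∂Z/∂n|:
V_g = 9.81 × 1.14×10⁻³ / 9.94×10⁻⁵ = 113 m/s
Converting: 113 m/s × 3.6 = 406 km/h

406 km/h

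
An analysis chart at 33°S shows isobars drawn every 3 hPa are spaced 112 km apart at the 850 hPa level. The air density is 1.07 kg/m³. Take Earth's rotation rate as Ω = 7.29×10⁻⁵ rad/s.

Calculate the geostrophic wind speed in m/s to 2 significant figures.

Coriolis parameter at 33°S:
f = 2Ω sin φ = 2 × 7.29×10⁻⁵ × sin 33° = 7.94×10⁻⁵ s⁻¹
Pressure gradient: |∂P/∂n| = 300 Pa / 112000 m = 2.68×10⁻³ Pa/m
Geostrophic balance (pressure-gradient force = Coriolis force):
V_g = (1/(fρ)) |∂P/∂n| = 2.68×10⁻³ / (7.94×10⁻⁵ × 1.07) = 31.5 m/s

32 m/s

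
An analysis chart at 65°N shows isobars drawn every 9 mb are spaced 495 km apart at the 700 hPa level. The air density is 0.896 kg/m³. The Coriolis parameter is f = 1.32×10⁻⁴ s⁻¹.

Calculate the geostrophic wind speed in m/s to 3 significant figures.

Pressure gradient: |∂P/∂n| = 900 Pa / 495000 m = 1.82×10⁻³ Pa/m
Geostrophic balance (pressure-gradient force = Coriolis force):
V_g = (1/(fρ)) |∂P/∂n| = 1.82×10⁻³ / (1.32×10⁻⁴ × 0.896) = 15.4 m/s

15.4 m/s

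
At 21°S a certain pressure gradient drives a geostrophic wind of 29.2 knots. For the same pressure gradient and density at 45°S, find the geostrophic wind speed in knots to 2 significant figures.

With the same pressure gradient and density, V_g ∝ 1/f ∝ 1/sin φ.
V₂ = V₁ · sin φ₁ / sin φ₂ = 29.2 × sin 21° / sin 45°
V₂ = 29.2 × 0.3584/0.7071 = 15 knots

15 knots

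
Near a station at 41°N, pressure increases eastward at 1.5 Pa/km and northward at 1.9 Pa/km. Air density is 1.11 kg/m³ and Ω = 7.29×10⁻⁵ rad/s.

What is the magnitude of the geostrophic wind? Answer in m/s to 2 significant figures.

23 m/s

Coriolis parameter at 41°N:
f = 2Ω sin φ = 2 × 7.29×10⁻⁵ × sin 41° = 9.57×10⁻⁵ s⁻¹
Component geostrophic relations (x east, y north):
u_g = −(1/(fρ)) ∂P/∂y,  v_g = (1/(fρ)) ∂P/∂x
u_g = −(1.9×10⁻³)/(9.57×10⁻⁵ × 1.11) = −17.9 m/s;  v_g = (1.5×10⁻³)/(9.57×10⁻⁵ × 1.11) = 14.1 m/s
|V_g| = √(u_g² + v_g²) = 22.8 m/s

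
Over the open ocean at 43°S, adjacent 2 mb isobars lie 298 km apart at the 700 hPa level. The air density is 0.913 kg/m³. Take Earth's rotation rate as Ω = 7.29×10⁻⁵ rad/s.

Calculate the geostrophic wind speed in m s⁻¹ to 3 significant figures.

7.39 m s⁻¹

Coriolis parameter at 43°S:
f = 2Ω sin φ = 2 × 7.29×10⁻⁵ × sin 43° = 9.94×10⁻⁵ s⁻¹
Pressure gradient: |∂P/∂n| = 200 Pa / 298000 m = 6.71×10⁻⁴ Pa/m
Geostrophic balance (pressure-gradient force = Coriolis force):
V_g = (1/(fρ)) |∂P/∂n| = 6.71×10⁻⁴ / (9.94×10⁻⁵ × 0.913) = 7.39 m/s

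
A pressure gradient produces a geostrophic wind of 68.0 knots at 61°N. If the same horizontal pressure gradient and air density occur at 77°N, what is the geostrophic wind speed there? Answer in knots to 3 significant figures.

With the same pressure gradient and density, V_g ∝ 1/f ∝ 1/sin φ.
V₂ = V₁ · sin φ₁ / sin φ₂ = 68.0 × sin 61° / sin 77°
V₂ = 68.0 × 0.8746/0.9744 = 61.0 knots

61.0 knots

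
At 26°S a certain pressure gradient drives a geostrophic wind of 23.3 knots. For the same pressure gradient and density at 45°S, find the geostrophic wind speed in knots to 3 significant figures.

14.4 knots

With the same pressure gradient and density, V_g ∝ 1/f ∝ 1/sin φ.
V₂ = V₁ · sin φ₁ / sin φ₂ = 23.3 × sin 26° / sin 45°
V₂ = 23.3 × 0.4384/0.7071 = 14.4 knots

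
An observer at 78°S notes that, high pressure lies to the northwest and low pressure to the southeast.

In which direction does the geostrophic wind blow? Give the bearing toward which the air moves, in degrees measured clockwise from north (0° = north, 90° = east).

The pressure-gradient force points toward the southeast (bearing 135°).
Geostrophic balance: in the Southern Hemisphere the Coriolis force deflects motion to the left, so the geostrophic wind blows 90° to the left of the pressure-gradient force (low pressure on the right).
Rotating 135° by 90° counterclockwise gives 045° — the wind blows toward the northeast.

045°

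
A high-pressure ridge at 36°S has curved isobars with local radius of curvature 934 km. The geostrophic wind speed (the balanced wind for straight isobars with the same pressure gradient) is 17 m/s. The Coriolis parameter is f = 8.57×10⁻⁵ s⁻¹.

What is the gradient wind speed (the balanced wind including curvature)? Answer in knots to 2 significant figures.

Around a high, pressure-gradient force acts outward with centrifugal, so Coriolis balances both:
fV = (1/ρ)|∂P/∂n| + V²/R  →  V² − fR·V + fR·V_g = 0
With fR = 8.57×10⁻⁵ × 934×10³ m = 80.0 m/s:
V = [fR − √((fR)² − 4 fR V_g)]/2 = [80.0 − √(80.0² − 4×80.0×17)]/2 = 24.5 m/s
Supergeostrophic (V > V_g = 17 m/s), as expected around a high.
Converting: 24.5 m/s × 1.944 = 48 knots

48 knots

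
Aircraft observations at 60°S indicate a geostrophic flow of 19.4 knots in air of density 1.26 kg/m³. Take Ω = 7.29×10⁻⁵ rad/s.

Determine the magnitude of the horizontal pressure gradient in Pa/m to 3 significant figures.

1.59×10⁻³ Pa/m

Coriolis parameter at 60°S:
f = 2Ω sin φ = 2 × 7.29×10⁻⁵ × sin 60° = 1.26×10⁻⁴ s⁻¹
Wind speed in SI: 19.4 knots = 9.98 m/s
Geostrophic balance rearranged: |∂P/∂n| = f ρ V_g
|∂P/∂n| = 1.26×10⁻⁴ × 1.26 × 9.98 = 1.59×10⁻³ Pa/m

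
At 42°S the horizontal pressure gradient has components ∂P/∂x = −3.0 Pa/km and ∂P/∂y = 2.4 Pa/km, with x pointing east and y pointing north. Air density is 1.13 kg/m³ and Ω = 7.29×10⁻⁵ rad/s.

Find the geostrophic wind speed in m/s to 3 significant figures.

34.8 m/s

Coriolis parameter at 42°S:
f = 2Ω sin φ = 2 × 7.29×10⁻⁵ × sin 42° = 9.76×10⁻⁵ s⁻¹
In the Southern Hemisphere f is negative: f = −9.76×10⁻⁵ s⁻¹.
Component geostrophic relations (x east, y north):
u_g = −(1/(fρ)) ∂P/∂y,  v_g = (1/(fρ)) ∂P/∂x
u_g = −(2.4×10⁻³)/(−9.76×10⁻⁵ × 1.13) = 21.8 m/s;  v_g = (−3.0×10⁻³)/(−9.76×10⁻⁵ × 1.13) = 27.2 m/s
|V_g| = √(u_g² + v_g²) = 34.8 m/s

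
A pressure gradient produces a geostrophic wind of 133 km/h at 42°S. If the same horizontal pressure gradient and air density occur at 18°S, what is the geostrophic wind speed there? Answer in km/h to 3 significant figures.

288 km/h

With the same pressure gradient and density, V_g ∝ 1/f ∝ 1/sin φ.
V₂ = V₁ · sin φ₁ / sin φ₂ = 133 × sin 42° / sin 18°
V₂ = 133 × 0.6691/0.3090 = 288 km/h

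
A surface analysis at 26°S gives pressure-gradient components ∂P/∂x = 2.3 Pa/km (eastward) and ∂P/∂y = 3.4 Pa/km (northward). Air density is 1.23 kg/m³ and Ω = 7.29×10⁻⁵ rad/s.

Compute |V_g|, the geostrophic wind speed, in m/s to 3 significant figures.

Coriolis parameter at 26°S:
f = 2Ω sin φ = 2 × 7.29×10⁻⁵ × sin 26° = 6.39×10⁻⁵ s⁻¹
In the Southern Hemisphere f is negative: f = −6.39×10⁻⁵ s⁻¹.
Component geostrophic relations (x east, y north):
u_g = −(1/(fρ)) ∂P/∂y,  v_g = (1/(fρ)) ∂P/∂x
u_g = −(3.4×10⁻³)/(−6.39×10⁻⁵ × 1.23) = 43.2 m/s;  v_g = (2.3×10⁻³)/(−6.39×10⁻⁵ × 1.23) = −29.3 m/s
|V_g| = √(u_g² + v_g²) = 52.2 m/s

52.2 m/s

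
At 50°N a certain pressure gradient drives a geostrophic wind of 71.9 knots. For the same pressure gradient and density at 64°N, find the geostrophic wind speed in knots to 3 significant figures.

61.3 knots

With the same pressure gradient and density, V_g ∝ 1/f ∝ 1/sin φ.
V₂ = V₁ · sin φ₁ / sin φ₂ = 71.9 × sin 50° / sin 64°
V₂ = 71.9 × 0.7660/0.8988 = 61.3 knots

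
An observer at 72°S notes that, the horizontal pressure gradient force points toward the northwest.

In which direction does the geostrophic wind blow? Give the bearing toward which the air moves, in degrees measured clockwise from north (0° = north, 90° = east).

The pressure-gradient force points toward the northwest (bearing 315°).
Geostrophic balance: in the Southern Hemisphere the Coriolis force deflects motion to the left, so the geostrophic wind blows 90° to the left of the pressure-gradient force (low pressure on the right).
Rotating 315° by 90° counterclockwise gives 225° — the wind blows toward the southwest.

225°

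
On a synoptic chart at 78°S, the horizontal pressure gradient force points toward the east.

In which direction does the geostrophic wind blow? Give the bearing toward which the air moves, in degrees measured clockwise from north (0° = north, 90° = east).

The pressure-gradient force points toward the east (bearing 090°).
Geostrophic balance: in the Southern Hemisphere the Coriolis force deflects motion to the left, so the geostrophic wind blows 90° to the left of the pressure-gradient force (low pressure on the right).
Rotating 090° by 90° counterclockwise gives 000° — the wind blows toward the north.

000°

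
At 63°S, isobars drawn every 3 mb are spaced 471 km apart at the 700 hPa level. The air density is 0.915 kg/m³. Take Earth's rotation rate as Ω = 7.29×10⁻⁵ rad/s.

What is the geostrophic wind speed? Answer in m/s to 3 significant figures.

Coriolis parameter at 63°S:
f = 2Ω sin φ = 2 × 7.29×10⁻⁵ × sin 63° = 1.30×10⁻⁴ s⁻¹
Pressure gradient: |∂P/∂n| = 300 Pa / 471000 m = 6.37×10⁻⁴ Pa/m
Geostrophic balance (pressure-gradient force = Coriolis force):
V_g = (1/(fρ)) |∂P/∂n| = 6.37×10⁻⁴ / (1.30×10⁻⁴ × 0.915) = 5.36 m/s

5.36 m/s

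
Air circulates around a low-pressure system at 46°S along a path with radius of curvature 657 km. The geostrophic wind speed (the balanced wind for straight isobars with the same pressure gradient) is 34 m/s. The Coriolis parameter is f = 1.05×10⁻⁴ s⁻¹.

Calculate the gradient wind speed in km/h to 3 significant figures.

89.9 km/h

Around a low, centrifugal force acts outward with Coriolis, so pressure-gradient force balances both:
(1/ρ)|∂P/∂n| = fV + V²/R  →  V² + fR·V − fR·V_g = 0
With fR = 1.05×10⁻⁴ × 657×10³ m = 69.0 m/s:
V = [−fR + √((fR)² + 4 fR V_g)]/2 = [−69.0 + √(69.0² + 4×69.0×34)]/2 = 25 m/s
Subgeostrophic (V < V_g = 34 m/s), as expected around a low.
Converting: 25 m/s × 3.6 = 89.9 km/h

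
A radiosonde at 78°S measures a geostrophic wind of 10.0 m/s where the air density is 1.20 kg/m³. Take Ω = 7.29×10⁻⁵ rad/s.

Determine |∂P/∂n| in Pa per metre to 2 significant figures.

1.7×10⁻³ Pa/m

Coriolis parameter at 78°S:
f = 2Ω sin φ = 2 × 7.29×10⁻⁵ × sin 78° = 1.43×10⁻⁴ s⁻¹
Geostrophic balance rearranged: |∂P/∂n| = f ρ V_g
|∂P/∂n| = 1.43×10⁻⁴ × 1.20 × 10.0 = 1.71×10⁻³ Pa/m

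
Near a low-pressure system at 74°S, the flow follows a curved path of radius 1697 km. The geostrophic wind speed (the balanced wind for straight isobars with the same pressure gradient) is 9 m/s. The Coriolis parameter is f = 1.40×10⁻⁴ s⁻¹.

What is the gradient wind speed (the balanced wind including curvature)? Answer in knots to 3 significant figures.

Around a low, centrifugal force acts outward with Coriolis, so pressure-gradient force balances both:
(1/ρ)|∂P/∂n| = fV + V²/R  →  V² + fR·V − fR·V_g = 0
With fR = 1.40×10⁻⁴ × 1697×10³ m = 238 m/s:
V = [−fR + √((fR)² + 4 fR V_g)]/2 = [−238 + √(238² + 4×238×9)]/2 = 8.68 m/s
Subgeostrophic (V < V_g = 9 m/s), as expected around a low.
Converting: 8.68 m/s × 1.944 = 16.9 knots

16.9 knots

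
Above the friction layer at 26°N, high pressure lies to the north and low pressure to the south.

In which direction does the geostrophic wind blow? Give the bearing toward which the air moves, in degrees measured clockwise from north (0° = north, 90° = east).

270°

The pressure-gradient force points toward the south (bearing 180°).
Geostrophic balance: in the Northern Hemisphere the Coriolis force deflects motion to the right, so the geostrophic wind blows 90° to the right of the pressure-gradient force (low pressure on the left).
Rotating 180° by 90° clockwise gives 270° — the wind blows toward the west.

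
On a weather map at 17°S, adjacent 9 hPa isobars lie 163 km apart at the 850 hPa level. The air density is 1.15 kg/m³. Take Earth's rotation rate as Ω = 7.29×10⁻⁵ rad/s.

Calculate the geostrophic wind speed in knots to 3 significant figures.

Coriolis parameter at 17°S:
f = 2Ω sin φ = 2 × 7.29×10⁻⁵ × sin 17° = 4.26×10⁻⁵ s⁻¹
Pressure gradient: |∂P/∂n| = 900 Pa / 163000 m = 5.52×10⁻³ Pa/m
Geostrophic balance (pressure-gradient force = Coriolis force):
V_g = (1/(fρ)) |∂P/∂n| = 5.52×10⁻³ / (4.26×10⁻⁵ × 1.15) = 113 m/s
Converting: 113 m/s × 1.944 = 219 knots

219 knots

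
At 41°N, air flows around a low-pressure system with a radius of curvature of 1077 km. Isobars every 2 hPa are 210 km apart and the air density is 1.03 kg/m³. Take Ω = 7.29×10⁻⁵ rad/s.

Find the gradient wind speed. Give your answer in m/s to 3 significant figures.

Coriolis parameter at 41°N:
f = 2Ω sin φ = 2 × 7.29×10⁻⁵ × sin 41° = 9.57×10⁻⁵ s⁻¹
Pressure gradient: |∂P/∂n| = 200 Pa / 210000 m = 9.52×10⁻⁴ Pa/m
Geostrophic speed: V_g = |∂P/∂n|/(fρ) = 9.52×10⁻⁴/(9.57×10⁻⁵ × 1.03) = 9.67 m/s
Around a low, centrifugal force acts outward with Coriolis, so pressure-gradient force balances both:
(1/ρ)|∂P/∂n| = fV + V²/R  →  V² + fR·V − fR·V_g = 0
With fR = 9.57×10⁻⁵ × 1077×10³ m = 103 m/s:
V = [−fR + √((fR)² + 4 fR V_g)]/2 = [−103 + √(103² + 4×103×9.67)]/2 = 8.9 m/s
Subgeostrophic (V < V_g = 9.67 m/s), as expected around a low.

8.90 m/s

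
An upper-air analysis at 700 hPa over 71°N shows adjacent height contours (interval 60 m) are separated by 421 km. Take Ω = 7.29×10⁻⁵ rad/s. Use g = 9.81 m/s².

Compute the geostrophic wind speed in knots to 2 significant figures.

Coriolis parameter at 71°N:
f = 2Ω sin φ = 2 × 7.29×10⁻⁵ × sin 71° = 1.38×10⁻⁴ s⁻¹
Height gradient: |∂Z/∂n| = 60 m / 421000 m = 1.43×10⁻⁴
On a pressure surface, geostrophic balance gives V_g = (g/f)|∂Z/∂n|:
V_g = 9.81 × 1.43×10⁻⁴ / 1.38×10⁻⁴ = 10.1 m/s
Converting: 10.1 m/s × 1.944 = 20 knots

20 knots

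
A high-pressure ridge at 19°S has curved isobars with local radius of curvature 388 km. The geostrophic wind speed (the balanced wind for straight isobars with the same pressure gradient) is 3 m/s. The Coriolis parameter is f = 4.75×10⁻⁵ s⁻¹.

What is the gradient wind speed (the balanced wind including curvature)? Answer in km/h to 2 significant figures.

Around a high, pressure-gradient force acts outward with centrifugal, so Coriolis balances both:
fV = (1/ρ)|∂P/∂n| + V²/R  →  V² − fR·V + fR·V_g = 0
With fR = 4.75×10⁻⁵ × 388×10³ m = 18.4 m/s:
V = [fR − √((fR)² − 4 fR V_g)]/2 = [18.4 − √(18.4² − 4×18.4×3)]/2 = 3.77 m/s
Supergeostrophic (V > V_g = 3 m/s), as expected around a high.
Converting: 3.77 m/s × 3.6 = 14 km/h

14 km/h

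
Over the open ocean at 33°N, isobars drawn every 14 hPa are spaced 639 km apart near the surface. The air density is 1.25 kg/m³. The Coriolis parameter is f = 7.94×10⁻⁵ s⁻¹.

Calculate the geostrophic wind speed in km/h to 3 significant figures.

79.5 km/h

Pressure gradient: |∂P/∂n| = 1400 Pa / 639000 m = 2.19×10⁻³ Pa/m
Geostrophic balance (pressure-gradient force = Coriolis force):
V_g = (1/(fρ)) |∂P/∂n| = 2.19×10⁻³ / (7.94×10⁻⁵ × 1.25) = 22.1 m/s
Converting: 22.1 m/s × 3.6 = 79.5 km/h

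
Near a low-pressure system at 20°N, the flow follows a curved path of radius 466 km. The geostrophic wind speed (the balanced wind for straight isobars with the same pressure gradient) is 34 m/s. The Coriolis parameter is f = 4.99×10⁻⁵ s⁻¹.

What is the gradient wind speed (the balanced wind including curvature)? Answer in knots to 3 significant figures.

36.5 knots

Around a low, centrifugal force acts outward with Coriolis, so pressure-gradient force balances both:
(1/ρ)|∂P/∂n| = fV + V²/R  →  V² + fR·V − fR·V_g = 0
With fR = 4.99×10⁻⁵ × 466×10³ m = 23.3 m/s:
V = [−fR + √((fR)² + 4 fR V_g)]/2 = [−23.3 + √(23.3² + 4×23.3×34)]/2 = 18.8 m/s
Subgeostrophic (V < V_g = 34 m/s), as expected around a low.
Converting: 18.8 m/s × 1.944 = 36.5 knots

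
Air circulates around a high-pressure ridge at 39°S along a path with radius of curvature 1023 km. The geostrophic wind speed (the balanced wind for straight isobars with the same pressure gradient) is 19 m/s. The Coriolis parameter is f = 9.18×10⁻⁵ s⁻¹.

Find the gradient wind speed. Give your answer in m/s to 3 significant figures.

Around a high, pressure-gradient force acts outward with centrifugal, so Coriolis balances both:
fV = (1/ρ)|∂P/∂n| + V²/R  →  V² − fR·V + fR·V_g = 0
With fR = 9.18×10⁻⁵ × 1023×10³ m = 93.9 m/s:
V = [fR − √((fR)² − 4 fR V_g)]/2 = [93.9 − √(93.9² − 4×93.9×19)]/2 = 26.4 m/s
Supergeostrophic (V > V_g = 19 m/s), as expected around a high.

26.4 m/s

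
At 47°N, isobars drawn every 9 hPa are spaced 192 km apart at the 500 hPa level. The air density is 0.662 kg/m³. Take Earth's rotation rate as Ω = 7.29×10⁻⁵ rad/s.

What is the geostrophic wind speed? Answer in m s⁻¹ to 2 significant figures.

Coriolis parameter at 47°N:
f = 2Ω sin φ = 2 × 7.29×10⁻⁵ × sin 47° = 1.07×10⁻⁴ s⁻¹
Pressure gradient: |∂P/∂n| = 900 Pa / 192000 m = 4.69×10⁻³ Pa/m
Geostrophic balance (pressure-gradient force = Coriolis force):
V_g = (1/(fρ)) |∂P/∂n| = 4.69×10⁻³ / (1.07×10⁻⁴ × 0.662) = 66.4 m/s

66 m s⁻¹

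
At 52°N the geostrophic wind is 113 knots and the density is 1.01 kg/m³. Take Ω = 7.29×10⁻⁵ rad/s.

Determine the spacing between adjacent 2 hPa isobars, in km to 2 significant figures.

30 km

Coriolis parameter at 52°N:
f = 2Ω sin φ = 2 × 7.29×10⁻⁵ × sin 52° = 1.15×10⁻⁴ s⁻¹
Wind speed in SI: 113 knots = 58.1 m/s
Geostrophic balance rearranged: |∂P/∂n| = f ρ V_g
|∂P/∂n| = 1.15×10⁻⁴ × 1.01 × 58.1 = 6.75×10⁻³ Pa/m
Isobar spacing: Δn = ΔP/|∂P/∂n| = 200 Pa / 6.75×10⁻³ Pa/m = 29648 m ≈ 30 km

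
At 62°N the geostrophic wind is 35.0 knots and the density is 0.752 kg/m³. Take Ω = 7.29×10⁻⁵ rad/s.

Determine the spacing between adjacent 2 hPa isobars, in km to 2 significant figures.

Coriolis parameter at 62°N:
f = 2Ω sin φ = 2 × 7.29×10⁻⁵ × sin 62° = 1.29×10⁻⁴ s⁻¹
Wind speed in SI: 35.0 knots = 18.0 m/s
Geostrophic balance rearranged: |∂P/∂n| = f ρ V_g
|∂P/∂n| = 1.29×10⁻⁴ × 0.752 × 18.0 = 1.74×10⁻³ Pa/m
Isobar spacing: Δn = ΔP/|∂P/∂n| = 200 Pa / 1.74×10⁻³ Pa/m = 114740 m ≈ 110 km

110 km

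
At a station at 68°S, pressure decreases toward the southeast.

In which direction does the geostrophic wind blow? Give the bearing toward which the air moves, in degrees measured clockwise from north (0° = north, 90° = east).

The pressure-gradient force points toward the southeast (bearing 135°).
Geostrophic balance: in the Southern Hemisphere the Coriolis force deflects motion to the left, so the geostrophic wind blows 90° to the left of the pressure-gradient force (low pressure on the right).
Rotating 135° by 90° counterclockwise gives 045° — the wind blows toward the northeast.

045°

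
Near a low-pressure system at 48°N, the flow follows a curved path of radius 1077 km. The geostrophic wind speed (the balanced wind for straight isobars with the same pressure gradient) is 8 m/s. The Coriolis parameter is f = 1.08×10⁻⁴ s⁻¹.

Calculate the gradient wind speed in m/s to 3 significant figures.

7.51 m/s

Around a low, centrifugal force acts outward with Coriolis, so pressure-gradient force balances both:
(1/ρ)|∂P/∂n| = fV + V²/R  →  V² + fR·V − fR·V_g = 0
With fR = 1.08×10⁻⁴ × 1077×10³ m = 116 m/s:
V = [−fR + √((fR)² + 4 fR V_g)]/2 = [−116 + √(116² + 4×116×8)]/2 = 7.51 m/s
Subgeostrophic (V < V_g = 8 m/s), as expected around a low.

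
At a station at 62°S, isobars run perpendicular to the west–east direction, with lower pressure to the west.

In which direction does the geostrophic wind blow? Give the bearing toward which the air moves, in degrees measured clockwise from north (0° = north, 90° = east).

The pressure-gradient force points toward the west (bearing 270°).
Geostrophic balance: in the Southern Hemisphere the Coriolis force deflects motion to the left, so the geostrophic wind blows 90° to the left of the pressure-gradient force (low pressure on the right).
Rotating 270° by 90° counterclockwise gives 180° — the wind blows toward the south.

180°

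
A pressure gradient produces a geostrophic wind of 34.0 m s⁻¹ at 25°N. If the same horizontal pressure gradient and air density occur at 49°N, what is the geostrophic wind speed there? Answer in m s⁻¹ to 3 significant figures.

19.0 m s⁻¹

With the same pressure gradient and density, V_g ∝ 1/f ∝ 1/sin φ.
V₂ = V₁ · sin φ₁ / sin φ₂ = 34.0 × sin 25° / sin 49°
V₂ = 34.0 × 0.4226/0.7547 = 19.0 m s⁻¹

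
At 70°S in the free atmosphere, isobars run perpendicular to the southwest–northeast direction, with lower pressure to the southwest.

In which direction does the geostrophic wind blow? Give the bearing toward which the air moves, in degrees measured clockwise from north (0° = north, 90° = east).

The pressure-gradient force points toward the southwest (bearing 225°).
Geostrophic balance: in the Southern Hemisphere the Coriolis force deflects motion to the left, so the geostrophic wind blows 90° to the left of the pressure-gradient force (low pressure on the right).
Rotating 225° by 90° counterclockwise gives 135° — the wind blows toward the southeast.

135°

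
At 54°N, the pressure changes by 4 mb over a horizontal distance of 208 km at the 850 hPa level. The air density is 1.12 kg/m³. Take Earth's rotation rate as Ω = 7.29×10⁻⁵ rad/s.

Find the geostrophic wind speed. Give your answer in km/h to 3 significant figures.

52.4 km/h

Coriolis parameter at 54°N:
f = 2Ω sin φ = 2 × 7.29×10⁻⁵ × sin 54° = 1.18×10⁻⁴ s⁻¹
Pressure gradient: |∂P/∂n| = 400 Pa / 208000 m = 1.92×10⁻³ Pa/m
Geostrophic balance (pressure-gradient force = Coriolis force):
V_g = (1/(fρ)) |∂P/∂n| = 1.92×10⁻³ / (1.18×10⁻⁴ × 1.12) = 14.6 m/s
Converting: 14.6 m/s × 3.6 = 52.4 km/h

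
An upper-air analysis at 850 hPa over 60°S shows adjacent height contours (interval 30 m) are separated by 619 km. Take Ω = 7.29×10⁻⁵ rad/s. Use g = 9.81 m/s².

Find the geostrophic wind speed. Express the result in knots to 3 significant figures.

Coriolis parameter at 60°S:
f = 2Ω sin φ = 2 × 7.29×10⁻⁵ × sin 60° = 1.26×10⁻⁴ s⁻¹
Height gradient: |∂Z/∂n| = 30 m / 619000 m = 4.85×10⁻⁵
On a pressure surface, geostrophic balance gives V_g = (g/f)|∂Z/∂n|:
V_g = 9.81 × 4.85×10⁻⁵ / 1.26×10⁻⁴ = 3.77 m/s
Converting: 3.77 m/s × 1.944 = 7.32 knots

7.32 knots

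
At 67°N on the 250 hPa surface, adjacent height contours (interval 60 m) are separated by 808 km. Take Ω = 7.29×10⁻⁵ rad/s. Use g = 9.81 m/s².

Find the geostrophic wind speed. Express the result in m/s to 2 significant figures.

5.4 m/s

Coriolis parameter at 67°N:
f = 2Ω sin φ = 2 × 7.29×10⁻⁵ × sin 67° = 1.34×10⁻⁴ s⁻¹
Height gradient: |∂Z/∂n| = 60 m / 808000 m = 7.43×10⁻⁵
On a pressure surface, geostrophic balance gives V_g = (g/f)|∂Z/∂n|:
V_g = 9.81 × 7.43×10⁻⁵ / 1.34×10⁻⁴ = 5.43 m/s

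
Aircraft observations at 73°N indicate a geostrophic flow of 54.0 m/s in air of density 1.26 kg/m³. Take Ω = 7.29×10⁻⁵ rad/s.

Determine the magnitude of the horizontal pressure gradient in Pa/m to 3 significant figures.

9.49×10⁻³ Pa/m

Coriolis parameter at 73°N:
f = 2Ω sin φ = 2 × 7.29×10⁻⁵ × sin 73° = 1.39×10⁻⁴ s⁻¹
Geostrophic balance rearranged: |∂P/∂n| = f ρ V_g
|∂P/∂n| = 1.39×10⁻⁴ × 1.26 × 54.0 = 9.49×10⁻³ Pa/m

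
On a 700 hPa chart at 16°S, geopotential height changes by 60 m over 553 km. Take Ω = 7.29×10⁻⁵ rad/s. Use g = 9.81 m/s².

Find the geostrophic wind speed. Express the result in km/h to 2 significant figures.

Coriolis parameter at 16°S:
f = 2Ω sin φ = 2 × 7.29×10⁻⁵ × sin 16° = 4.02×10⁻⁵ s⁻¹
Height gradient: |∂Z/∂n| = 60 m / 553000 m = 1.08×10⁻⁴
On a pressure surface, geostrophic balance gives V_g = (g/f)|∂Z/∂n|:
V_g = 9.81 × 1.08×10⁻⁴ / 4.02×10⁻⁵ = 26.5 m/s
Converting: 26.5 m/s × 3.6 = 95 km/h

95 km/h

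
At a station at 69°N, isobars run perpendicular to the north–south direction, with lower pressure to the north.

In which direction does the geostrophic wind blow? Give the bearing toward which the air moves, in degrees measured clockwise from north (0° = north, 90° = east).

The pressure-gradient force points toward the north (bearing 000°).
Geostrophic balance: in the Northern Hemisphere the Coriolis force deflects motion to the right, so the geostrophic wind blows 90° to the right of the pressure-gradient force (low pressure on the left).
Rotating 000° by 90° clockwise gives 090° — the wind blows toward the east.

090°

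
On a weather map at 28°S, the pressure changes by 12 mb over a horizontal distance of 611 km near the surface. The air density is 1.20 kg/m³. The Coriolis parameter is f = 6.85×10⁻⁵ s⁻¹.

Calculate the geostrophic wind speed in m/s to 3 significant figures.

Pressure gradient: |∂P/∂n| = 1200 Pa / 611000 m = 1.96×10⁻³ Pa/m
Geostrophic balance (pressure-gradient force = Coriolis force):
V_g = (1/(fρ)) |∂P/∂n| = 1.96×10⁻³ / (6.85×10⁻⁵ × 1.20) = 23.9 m/s

23.9 m/s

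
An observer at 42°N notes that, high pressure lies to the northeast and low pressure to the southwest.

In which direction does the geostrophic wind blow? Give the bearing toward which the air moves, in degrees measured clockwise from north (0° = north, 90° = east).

315°

The pressure-gradient force points toward the southwest (bearing 225°).
Geostrophic balance: in the Northern Hemisphere the Coriolis force deflects motion to the right, so the geostrophic wind blows 90° to the right of the pressure-gradient force (low pressure on the left).
Rotating 225° by 90° clockwise gives 315° — the wind blows toward the northwest.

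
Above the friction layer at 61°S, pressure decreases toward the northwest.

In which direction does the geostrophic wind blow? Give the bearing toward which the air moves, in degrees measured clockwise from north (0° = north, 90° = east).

225°

The pressure-gradient force points toward the northwest (bearing 315°).
Geostrophic balance: in the Southern Hemisphere the Coriolis force deflects motion to the left, so the geostrophic wind blows 90° to the left of the pressure-gradient force (low pressure on the right).
Rotating 315° by 90° counterclockwise gives 225° — the wind blows toward the southwest.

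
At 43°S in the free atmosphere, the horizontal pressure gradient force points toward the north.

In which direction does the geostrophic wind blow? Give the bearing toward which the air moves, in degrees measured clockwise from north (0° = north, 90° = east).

270°

The pressure-gradient force points toward the north (bearing 000°).
Geostrophic balance: in the Southern Hemisphere the Coriolis force deflects motion to the left, so the geostrophic wind blows 90° to the left of the pressure-gradient force (low pressure on the right).
Rotating 000° by 90° counterclockwise gives 270° — the wind blows toward the west.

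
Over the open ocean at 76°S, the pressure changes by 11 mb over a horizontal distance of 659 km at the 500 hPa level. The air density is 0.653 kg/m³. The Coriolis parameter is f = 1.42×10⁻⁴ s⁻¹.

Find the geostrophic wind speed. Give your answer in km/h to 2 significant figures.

65 km/h

Pressure gradient: |∂P/∂n| = 1100 Pa / 659000 m = 1.67×10⁻³ Pa/m
Geostrophic balance (pressure-gradient force = Coriolis force):
V_g = (1/(fρ)) |∂P/∂n| = 1.67×10⁻³ / (1.42×10⁻⁴ × 0.653) = 18.0 m/s
Converting: 18.0 m/s × 3.6 = 65 km/h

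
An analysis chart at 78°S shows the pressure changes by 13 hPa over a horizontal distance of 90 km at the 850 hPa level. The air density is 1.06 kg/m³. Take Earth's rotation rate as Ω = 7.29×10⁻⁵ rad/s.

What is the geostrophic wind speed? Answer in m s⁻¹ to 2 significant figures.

96 m s⁻¹

Coriolis parameter at 78°S:
f = 2Ω sin φ = 2 × 7.29×10⁻⁵ × sin 78° = 1.43×10⁻⁴ s⁻¹
Pressure gradient: |∂P/∂n| = 1300 Pa / 90000 m = 1.44×10⁻² Pa/m
Geostrophic balance (pressure-gradient force = Coriolis force):
V_g = (1/(fρ)) |∂P/∂n| = 1.44×10⁻² / (1.43×10⁻⁴ × 1.06) = 95.6 m/s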